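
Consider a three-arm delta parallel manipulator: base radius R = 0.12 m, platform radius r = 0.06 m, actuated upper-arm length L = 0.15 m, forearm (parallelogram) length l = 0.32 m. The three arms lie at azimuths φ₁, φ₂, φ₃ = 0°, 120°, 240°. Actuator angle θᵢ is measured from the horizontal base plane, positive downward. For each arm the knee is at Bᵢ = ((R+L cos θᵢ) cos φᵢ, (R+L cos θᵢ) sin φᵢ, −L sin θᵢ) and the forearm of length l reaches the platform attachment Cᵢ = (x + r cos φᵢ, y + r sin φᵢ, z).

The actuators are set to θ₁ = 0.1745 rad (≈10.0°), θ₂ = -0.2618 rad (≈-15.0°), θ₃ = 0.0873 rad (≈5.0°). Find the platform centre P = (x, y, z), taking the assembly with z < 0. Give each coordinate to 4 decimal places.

φ1=0.0°: virtual centre (0.2077, 0.0000, -0.0260), radius l
arm 2 at φ=120.0°: e+L cos θ2 = 0.2049;  centre 2 = (-0.1024, 0.1774, 0.0388)
φ3=240.0°: virtual centre (-0.1047, -0.1814, -0.0131), radius l
subtract pairs → two planes through P
plane₁₂: -0.6203x+0.3549y+0.1297z = -0.0003
det = 0.4468;  x = 0.0001+0.1259z,  y = -0.0008+-0.1454z
sphere 1 gives Az²+Bz+C=0 with A=1.0370, B=0.0000, C=-0.0586;  B²−4AC=0.2432;  roots -0.2378, 0.2377;  negative root z = -0.2378
x = -0.0298, y = 0.0338

(-0.0298, 0.0338, -0.2378)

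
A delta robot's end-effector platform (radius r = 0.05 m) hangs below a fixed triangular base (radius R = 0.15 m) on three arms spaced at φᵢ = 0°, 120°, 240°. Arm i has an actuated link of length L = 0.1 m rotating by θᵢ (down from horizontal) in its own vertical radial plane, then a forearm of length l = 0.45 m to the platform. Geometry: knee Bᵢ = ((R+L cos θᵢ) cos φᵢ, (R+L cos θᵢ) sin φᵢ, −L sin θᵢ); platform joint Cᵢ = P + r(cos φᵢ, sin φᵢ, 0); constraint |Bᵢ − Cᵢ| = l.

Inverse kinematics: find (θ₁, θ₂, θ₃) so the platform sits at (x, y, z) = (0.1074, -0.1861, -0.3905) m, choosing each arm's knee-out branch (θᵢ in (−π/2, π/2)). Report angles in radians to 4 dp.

φ1=0.0° → target in arm frame (0.1074, -0.1861)
  e−x'=-0.0074;  (l²−L²−(e−x')²−y'²−z²)/2L = 0.0266
  √(A²+B²)=0.3906;  θ1 = -1.5897+1.5026 ≈ -0.0871
φ2=120.0° → target in arm frame (-0.2149, 0.0000)
  e−x'=0.3149;  (l²−L²−(e−x')²−y'²−z²)/2L = -0.2957
  θ2 = atan2(B,A) + arccos(C/0.5016) = 1.3089
arm 3 (φ=240.0°): x'=0.1075, y'=0.1861
  e−x'=-0.0075;  (l²−L²−(e−x')²−y'²−z²)/2L = 0.0267
  γ=atan2(-0.3905,-0.0075)=-1.5899;  ψ=arccos(0.0683)=1.5024;  θ3=γ+ψ≈-0.0875

θ₁ = -0.0871, θ₂ = 1.3089, θ₃ = -0.0875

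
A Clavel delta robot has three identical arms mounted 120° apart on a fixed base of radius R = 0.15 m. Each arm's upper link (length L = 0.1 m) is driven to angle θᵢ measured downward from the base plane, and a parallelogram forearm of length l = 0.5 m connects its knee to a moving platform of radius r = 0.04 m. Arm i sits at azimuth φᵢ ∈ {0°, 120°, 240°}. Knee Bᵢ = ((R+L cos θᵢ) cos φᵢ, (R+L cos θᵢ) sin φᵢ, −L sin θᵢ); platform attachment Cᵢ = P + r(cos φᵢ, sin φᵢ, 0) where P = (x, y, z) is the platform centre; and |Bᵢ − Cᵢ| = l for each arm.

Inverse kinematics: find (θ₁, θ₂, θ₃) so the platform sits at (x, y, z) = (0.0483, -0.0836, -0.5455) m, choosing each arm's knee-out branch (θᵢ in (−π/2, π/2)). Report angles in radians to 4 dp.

φ1=0.0° → target in arm frame (0.0483, -0.0836)
  A=0.0617, B=-0.5455, C=(l²−L²−A²−y'²−z²)/(2L)=-0.3418
  γ=atan2(-0.5455,0.0617)=-1.4582;  ψ=arccos(-0.6227)=2.2429;  θ1=γ+ψ≈0.7848
arm 2 (φ=120.0°): x'=-0.0965, y'=0.0000
  e−x'=0.2065;  (l²−L²−(e−x')²−y'²−z²)/2L = -0.5012
  θ2 = atan2(B,A) + arccos(C/0.5833) = 1.3957
φ3=240.0° → target in arm frame (0.0482, 0.0836)
  A=0.0618, B=-0.5455, C=(l²−L²−A²−y'²−z²)/(2L)=-0.3419
  γ=atan2(-0.5455,0.0618)=-1.4581;  ψ=arccos(-0.6228)=2.2431;  θ3=γ+ψ≈0.7850

θ₁ = 0.7848, θ₂ = 1.3957, θ₃ = 0.7850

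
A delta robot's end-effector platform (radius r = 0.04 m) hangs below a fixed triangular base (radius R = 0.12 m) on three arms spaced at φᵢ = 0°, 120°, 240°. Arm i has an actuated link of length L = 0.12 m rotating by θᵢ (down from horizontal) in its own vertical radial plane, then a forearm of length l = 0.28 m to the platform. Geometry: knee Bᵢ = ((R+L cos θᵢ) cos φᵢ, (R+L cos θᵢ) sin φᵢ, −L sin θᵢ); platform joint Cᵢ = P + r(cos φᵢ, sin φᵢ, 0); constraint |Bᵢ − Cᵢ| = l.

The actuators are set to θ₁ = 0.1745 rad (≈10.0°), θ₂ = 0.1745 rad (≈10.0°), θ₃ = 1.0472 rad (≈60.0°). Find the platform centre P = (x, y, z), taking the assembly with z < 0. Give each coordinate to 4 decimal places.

(0.0518, 0.0897, -0.2420)

φ1=0.0°: virtual centre (0.1982, 0.0000, -0.0208), radius l
arm 2 at φ=120.0°: (R−r)+L cos θ2 = 0.1982;  S2 = (-0.0991, 0.1716, -0.0208)
S3 = (0.1400·cos240.0°, 0.1400·sin240.0°, -0.1039) = (-0.0700, -0.1212, -0.1039)
|S₂|²−|S₁|² = 0.0000;  |S₃|²−|S₁|² = -0.0093
[-0.5945 0.3433 0.0000]·P = 0.0000;  [-0.5364 -0.2425 -0.1662]·P = -0.0093
Cramer: x(z) = 0.0097-0.1738z;  y(z) = 0.0169-0.3010z
sphere 1 gives Az²+Bz+C=0 with A=1.1208, B=0.0970, C=-0.0422;  B²−4AC=0.1985;  roots -0.2420, 0.1555;  negative root z = -0.2420
x = 0.0518, y = 0.0897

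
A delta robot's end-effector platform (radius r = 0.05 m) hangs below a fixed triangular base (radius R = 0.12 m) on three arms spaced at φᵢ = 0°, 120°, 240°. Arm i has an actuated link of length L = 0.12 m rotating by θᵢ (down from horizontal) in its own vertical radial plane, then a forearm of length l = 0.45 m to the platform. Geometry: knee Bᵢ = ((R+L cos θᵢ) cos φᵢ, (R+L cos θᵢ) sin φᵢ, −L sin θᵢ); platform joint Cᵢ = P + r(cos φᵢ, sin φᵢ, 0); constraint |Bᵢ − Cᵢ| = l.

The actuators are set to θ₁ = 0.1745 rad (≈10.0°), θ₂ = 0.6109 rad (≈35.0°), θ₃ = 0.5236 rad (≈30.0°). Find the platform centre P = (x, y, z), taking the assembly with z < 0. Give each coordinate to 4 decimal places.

S1 = (0.1882·cos0.0°, 0.1882·sin0.0°, -0.0208) = (0.1882, 0.0000, -0.0208)
φ2=120.0°: virtual centre (-0.0841, 0.1457, -0.0688), radius l
S3 = (0.1739·cos240.0°, 0.1739·sin240.0°, -0.0600) = (-0.0870, -0.1506, -0.0600)
|S₂|²−|S₁|² = -0.0028;  |S₃|²−|S₁|² = -0.0020
plane₁₂: -0.5447x+0.2915y+-0.0960z = -0.0028
det = 0.3245;  x = 0.0044+-0.1595z,  y = -0.0014+0.0313z
sphere 1 gives Az²+Bz+C=0 with A=1.0264, B=0.1002, C=-0.1683;  B²−4AC=0.7010;  roots -0.4567, 0.3590;  negative root z = -0.4567
x = 0.0772, y = -0.0157

(0.0772, -0.0157, -0.4567)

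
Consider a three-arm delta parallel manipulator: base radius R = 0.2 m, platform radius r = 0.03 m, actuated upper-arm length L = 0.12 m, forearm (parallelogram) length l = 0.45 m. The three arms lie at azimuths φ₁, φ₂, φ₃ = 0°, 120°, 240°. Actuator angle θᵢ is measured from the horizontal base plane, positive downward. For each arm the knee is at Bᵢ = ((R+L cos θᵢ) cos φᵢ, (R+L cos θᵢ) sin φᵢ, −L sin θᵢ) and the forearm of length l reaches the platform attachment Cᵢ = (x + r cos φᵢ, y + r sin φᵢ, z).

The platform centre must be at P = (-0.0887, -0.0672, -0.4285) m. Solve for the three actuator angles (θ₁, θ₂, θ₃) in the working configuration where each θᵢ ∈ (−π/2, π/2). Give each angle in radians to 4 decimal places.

φ1=0.0° → target in arm frame (-0.0887, -0.0672)
  e−x'=0.2587;  (l²−L²−(e−x')²−y'²−z²)/2L = -0.2790
  √(A²+B²)=0.5005;  θ1 = -1.0276+2.1620 ≈ 1.1343
arm 2 (φ=120.0°): x'=-0.0138, y'=0.1104
  e−x'=0.1838;  (l²−L²−(e−x')²−y'²−z²)/2L = -0.1729
  √(A²+B²)=0.4663;  θ2 = -1.1655+1.9508 ≈ 0.7853
φ3=240.0° → target in arm frame (0.1025, -0.0432)
  e−x'=0.0675;  (l²−L²−(e−x')²−y'²−z²)/2L = -0.0080
  θ3 = atan2(B,A) + arccos(C/0.4338) = 0.1747

θ₁ = 1.1343, θ₂ = 0.7853, θ₃ = 0.1747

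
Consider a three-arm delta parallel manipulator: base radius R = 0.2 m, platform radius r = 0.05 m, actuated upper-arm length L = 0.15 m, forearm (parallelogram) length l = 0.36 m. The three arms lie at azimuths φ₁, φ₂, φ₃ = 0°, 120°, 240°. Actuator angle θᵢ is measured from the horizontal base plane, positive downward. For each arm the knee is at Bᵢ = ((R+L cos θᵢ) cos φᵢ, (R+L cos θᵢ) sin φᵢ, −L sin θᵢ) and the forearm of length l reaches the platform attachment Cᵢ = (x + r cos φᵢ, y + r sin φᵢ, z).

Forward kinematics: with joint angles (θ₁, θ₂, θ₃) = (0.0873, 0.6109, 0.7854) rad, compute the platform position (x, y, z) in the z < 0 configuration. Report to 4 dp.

φ1=0.0°: virtual centre (0.2994, 0.0000, -0.0131), radius l
arm 2 at φ=120.0°: (R−r)+L cos θ2 = 0.2729;  O2 = (-0.1364, 0.2363, -0.0860)
O3 = (0.2561·cos240.0°, 0.2561·sin240.0°, -0.1061) = (-0.1280, -0.2218, -0.1061)
subtract pairs → two planes through P
[-0.8717 0.4726 -0.1459]·P = -0.0080;  [-0.8549 -0.4435 -0.1860]·P = -0.0130
det = 0.7907;  x = 0.0122+-0.1930z,  y = 0.0057+-0.0473z
into |P−O₁|² = l²: 1.0395z² + 0.1365z + -0.0469 = 0;  Δ = 0.2137;  z = -0.2880 or 0.1567 → z<0 root = -0.2880
x = 0.0678, y = 0.0193

(0.0678, 0.0193, -0.2880)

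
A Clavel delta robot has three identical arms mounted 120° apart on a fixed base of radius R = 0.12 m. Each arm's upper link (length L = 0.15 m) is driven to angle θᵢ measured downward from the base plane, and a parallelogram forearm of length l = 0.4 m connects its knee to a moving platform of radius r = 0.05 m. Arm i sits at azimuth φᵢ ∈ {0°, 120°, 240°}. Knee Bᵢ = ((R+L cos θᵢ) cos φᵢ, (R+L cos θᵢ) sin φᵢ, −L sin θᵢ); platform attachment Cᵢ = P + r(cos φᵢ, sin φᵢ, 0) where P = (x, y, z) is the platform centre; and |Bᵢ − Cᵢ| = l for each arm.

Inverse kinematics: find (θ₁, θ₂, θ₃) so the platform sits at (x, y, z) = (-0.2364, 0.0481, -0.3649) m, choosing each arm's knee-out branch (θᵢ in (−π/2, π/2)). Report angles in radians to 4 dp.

θ₁ = 1.3963, θ₂ = 0.0870, θ₃ = 0.4362

rotate P by −φ1: (-0.2364, 0.0481, -0.3649)
  e−x'=0.3064;  (l²−L²−(e−x')²−y'²−z²)/2L = -0.3062
  √(A²+B²)=0.4765;  θ1 = -0.8723+2.2686 ≈ 1.3963
rotate P by −φ2: (0.1599, 0.1807, -0.3649)
  A=-0.0899, B=-0.3649, C=(l²−L²−A²−y'²−z²)/(2L)=-0.1212
  √(A²+B²)=0.3758;  θ2 = -1.8122+1.8993 ≈ 0.0870
φ3=240.0° → target in arm frame (0.0765, -0.2288)
  e−x'=-0.0065;  (l²−L²−(e−x')²−y'²−z²)/2L = -0.1601
  γ=atan2(-0.3649,-0.0065)=-1.5887;  ψ=arccos(-0.4387)=2.0250;  θ3=γ+ψ≈0.4362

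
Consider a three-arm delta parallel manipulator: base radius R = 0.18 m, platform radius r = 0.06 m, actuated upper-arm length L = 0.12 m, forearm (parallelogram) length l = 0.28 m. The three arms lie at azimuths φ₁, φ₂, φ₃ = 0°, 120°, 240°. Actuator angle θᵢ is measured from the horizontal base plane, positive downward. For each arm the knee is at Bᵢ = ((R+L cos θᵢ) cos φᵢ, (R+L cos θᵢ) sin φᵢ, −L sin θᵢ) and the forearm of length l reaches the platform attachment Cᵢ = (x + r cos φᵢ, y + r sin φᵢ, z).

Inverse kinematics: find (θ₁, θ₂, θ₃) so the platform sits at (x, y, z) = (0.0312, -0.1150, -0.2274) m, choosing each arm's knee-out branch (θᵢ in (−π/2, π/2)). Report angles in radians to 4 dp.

rotate P by −φ1: (0.0312, -0.1150, -0.2274)
  A cos θ + B sin θ = C:  0.0888·cos θ + -0.2274·sin θ = -0.0368
  √(A²+B²)=0.2441;  θ1 = -1.1985+1.7219 ≈ 0.5234
rotate P by −φ2: (-0.1152, 0.0305, -0.2274)
  e−x'=0.2352;  (l²−L²−(e−x')²−y'²−z²)/2L = -0.1831
  √(A²+B²)=0.3271;  θ2 = -0.7686+2.1650 ≈ 1.3964
φ3=240.0° → target in arm frame (0.0840, 0.0845)
  A cos θ + B sin θ = C:  0.0360·cos θ + -0.2274·sin θ = 0.0160
  √(A²+B²)=0.2302;  θ3 = -1.4138+1.5011 ≈ 0.0873

θ₁ = 0.5234, θ₂ = 1.3964, θ₃ = 0.0873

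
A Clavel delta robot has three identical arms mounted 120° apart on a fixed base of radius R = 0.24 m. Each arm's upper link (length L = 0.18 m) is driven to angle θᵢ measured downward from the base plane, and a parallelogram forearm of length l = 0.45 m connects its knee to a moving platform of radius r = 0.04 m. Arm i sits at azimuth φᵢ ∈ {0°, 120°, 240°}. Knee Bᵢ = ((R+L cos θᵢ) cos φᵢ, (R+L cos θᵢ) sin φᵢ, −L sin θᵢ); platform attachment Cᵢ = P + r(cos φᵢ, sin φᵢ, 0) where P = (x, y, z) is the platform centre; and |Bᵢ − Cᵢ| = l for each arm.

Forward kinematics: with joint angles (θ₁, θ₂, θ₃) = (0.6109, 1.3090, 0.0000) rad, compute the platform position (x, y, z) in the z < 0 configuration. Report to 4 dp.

(0.0211, -0.1682, -0.3634)

arm 1 at φ=0.0°: e+L cos θ1 = 0.3474;  centre 1 = (0.3474, 0.0000, -0.1032)
centre 2 = (0.2466·cos120.0°, 0.2466·sin120.0°, -0.1739) = (-0.1233, 0.2136, -0.1739)
arm 3 at φ=240.0°: e+L cos θ3 = 0.3800;  centre 3 = (-0.1900, -0.3291, 0.0000)
eliminate P² terms by subtracting sphere 1 from 2 and 3
plane₁₂: -0.9415x+0.4271y+-0.1412z = -0.0403
det = 1.0787;  x = 0.0195+-0.0044z,  y = -0.0516+0.3210z
into |P−centre ₁|² = l²: 1.1030z² + 0.1763z + -0.0816 = 0;  Δ = 0.3911;  z = -0.3634 or 0.2036 → z<0 root = -0.3634
x = 0.0211, y = -0.1682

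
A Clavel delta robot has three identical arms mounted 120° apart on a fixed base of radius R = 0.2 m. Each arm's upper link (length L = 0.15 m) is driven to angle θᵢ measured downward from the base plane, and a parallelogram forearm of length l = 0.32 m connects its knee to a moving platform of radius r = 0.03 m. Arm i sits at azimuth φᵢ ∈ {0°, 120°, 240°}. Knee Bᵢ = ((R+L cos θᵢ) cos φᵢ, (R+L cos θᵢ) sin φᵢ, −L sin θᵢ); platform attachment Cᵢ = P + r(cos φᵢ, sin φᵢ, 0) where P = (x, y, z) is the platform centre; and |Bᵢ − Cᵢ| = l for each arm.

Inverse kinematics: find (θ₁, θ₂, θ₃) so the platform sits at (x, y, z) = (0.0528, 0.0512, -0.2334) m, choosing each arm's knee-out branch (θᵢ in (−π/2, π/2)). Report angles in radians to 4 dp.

θ₁ = 0.3494, θ₂ = 0.6108, θ₃ = 1.1345

arm 1 (φ=0.0°): x'=0.0528, y'=0.0512
  e−x'=0.1172;  (l²−L²−(e−x')²−y'²−z²)/2L = 0.0302
  √(A²+B²)=0.2612;  θ1 = -1.1054+1.4548 ≈ 0.3494
φ2=120.0° → target in arm frame (0.0179, -0.0713)
  e−x'=0.1521;  (l²−L²−(e−x')²−y'²−z²)/2L = -0.0093
  √(A²+B²)=0.2786;  θ2 = -0.9934+1.6041 ≈ 0.6108
φ3=240.0° → target in arm frame (-0.0707, 0.0201)
  A cos θ + B sin θ = C:  0.2407·cos θ + -0.2334·sin θ = -0.1098
  γ=atan2(-0.2334,0.2407)=-0.7699;  ψ=arccos(-0.3274)=1.9044;  θ3=γ+ψ≈1.1345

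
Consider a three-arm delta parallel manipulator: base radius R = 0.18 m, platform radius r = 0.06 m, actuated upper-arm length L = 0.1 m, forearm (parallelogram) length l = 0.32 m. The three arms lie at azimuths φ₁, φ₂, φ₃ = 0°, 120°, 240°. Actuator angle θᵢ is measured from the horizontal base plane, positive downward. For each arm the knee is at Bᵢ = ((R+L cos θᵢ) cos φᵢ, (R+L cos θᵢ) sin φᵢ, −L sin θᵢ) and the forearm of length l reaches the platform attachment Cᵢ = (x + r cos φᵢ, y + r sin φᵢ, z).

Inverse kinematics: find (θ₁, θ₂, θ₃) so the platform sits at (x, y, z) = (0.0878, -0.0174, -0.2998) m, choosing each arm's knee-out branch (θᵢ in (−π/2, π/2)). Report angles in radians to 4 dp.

arm 1 (φ=0.0°): x'=0.0878, y'=-0.0174
  A=0.0322, B=-0.2998, C=(l²−L²−A²−y'²−z²)/(2L)=0.0059
  √(A²+B²)=0.3015;  θ1 = -1.4638+1.5512 ≈ 0.0874
φ2=120.0° → target in arm frame (-0.0590, -0.0673)
  A cos θ + B sin θ = C:  0.1790·cos θ + -0.2998·sin θ = -0.1702
  θ2 = atan2(B,A) + arccos(C/0.3492) = 1.0474
φ3=240.0° → target in arm frame (-0.0288, 0.0847)
  e−x'=0.1488;  (l²−L²−(e−x')²−y'²−z²)/2L = -0.1341
  θ3 = atan2(B,A) + arccos(C/0.3347) = 0.8729

θ₁ = 0.0874, θ₂ = 1.0474, θ₃ = 0.8729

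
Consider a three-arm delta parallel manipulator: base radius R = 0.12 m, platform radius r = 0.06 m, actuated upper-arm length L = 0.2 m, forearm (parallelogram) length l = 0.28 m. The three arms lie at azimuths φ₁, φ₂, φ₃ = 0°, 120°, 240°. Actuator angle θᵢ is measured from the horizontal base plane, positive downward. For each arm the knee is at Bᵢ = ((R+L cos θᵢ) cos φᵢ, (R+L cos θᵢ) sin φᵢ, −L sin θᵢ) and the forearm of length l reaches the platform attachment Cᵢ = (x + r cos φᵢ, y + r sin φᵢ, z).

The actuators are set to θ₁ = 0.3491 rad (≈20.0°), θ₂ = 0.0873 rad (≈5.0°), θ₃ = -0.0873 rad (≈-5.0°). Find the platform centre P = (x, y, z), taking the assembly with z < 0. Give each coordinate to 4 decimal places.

S1 = (0.2479·cos0.0°, 0.2479·sin0.0°, -0.0684) = (0.2479, 0.0000, -0.0684)
φ2=120.0°: virtual centre (-0.1296, 0.2245, -0.0174), radius l
arm 3 at φ=240.0°: (R−r)+L cos θ3 = 0.2592;  S3 = (-0.1296, -0.2245, 0.0174)
|S₂|²−|S₁|² = 0.0014;  |S₃|²−|S₁|² = 0.0014
plane₁₂: -0.7551x+0.4490y+0.1019z = 0.0014
det = 0.6781;  x = -0.0018+0.1812z,  y = 0.0000+0.0777z
sphere 1 gives Az²+Bz+C=0 with A=1.0389, B=0.0463, C=-0.0114;  B²−4AC=0.0493;  roots -0.1292, 0.0846;  negative root z = -0.1292
x = -0.0252, y = -0.0100

(-0.0252, -0.0100, -0.1292)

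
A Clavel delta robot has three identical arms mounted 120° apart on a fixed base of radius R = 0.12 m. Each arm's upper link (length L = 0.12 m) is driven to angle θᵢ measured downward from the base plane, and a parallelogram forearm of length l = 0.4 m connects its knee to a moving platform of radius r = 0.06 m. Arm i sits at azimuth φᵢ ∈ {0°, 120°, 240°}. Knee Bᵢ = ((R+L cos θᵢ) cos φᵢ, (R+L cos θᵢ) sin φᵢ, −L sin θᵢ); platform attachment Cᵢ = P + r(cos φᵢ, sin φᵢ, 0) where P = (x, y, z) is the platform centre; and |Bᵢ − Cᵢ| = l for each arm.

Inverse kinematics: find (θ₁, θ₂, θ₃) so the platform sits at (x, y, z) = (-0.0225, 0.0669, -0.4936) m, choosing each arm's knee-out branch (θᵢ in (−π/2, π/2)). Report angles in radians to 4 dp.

φ1=0.0° → target in arm frame (-0.0225, 0.0669)
  e−x'=0.0825;  (l²−L²−(e−x')²−y'²−z²)/2L = -0.4555
  √(A²+B²)=0.5004;  θ1 = -1.4052+2.7146 ≈ 1.3094
arm 2 (φ=120.0°): x'=0.0692, y'=-0.0140
  A cos θ + B sin θ = C:  -0.0092·cos θ + -0.4936·sin θ = -0.4097
  γ=atan2(-0.4936,-0.0092)=-1.5894;  ψ=arccos(-0.8298)=2.5496;  θ2=γ+ψ≈0.9602
rotate P by −φ3: (-0.0467, -0.0529, -0.4936)
  A=0.1067, B=-0.4936, C=(l²−L²−A²−y'²−z²)/(2L)=-0.4676
  √(A²+B²)=0.5050;  θ3 = -1.3579+2.7544 ≈ 1.3964

θ₁ = 1.3094, θ₂ = 0.9602, θ₃ = 1.3964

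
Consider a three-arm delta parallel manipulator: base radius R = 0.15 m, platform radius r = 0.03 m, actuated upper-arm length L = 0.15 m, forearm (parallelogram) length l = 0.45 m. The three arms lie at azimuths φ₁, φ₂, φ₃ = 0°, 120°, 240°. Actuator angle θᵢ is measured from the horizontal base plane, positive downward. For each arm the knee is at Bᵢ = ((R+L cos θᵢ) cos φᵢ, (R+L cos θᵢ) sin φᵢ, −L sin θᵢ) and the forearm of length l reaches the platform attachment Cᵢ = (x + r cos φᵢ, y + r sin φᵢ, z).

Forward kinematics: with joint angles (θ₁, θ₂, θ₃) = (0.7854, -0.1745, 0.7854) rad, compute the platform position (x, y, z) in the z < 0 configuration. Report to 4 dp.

(-0.0776, 0.1345, -0.4097)

centre 1 = (0.2261·cos0.0°, 0.2261·sin0.0°, -0.1061) = (0.2261, 0.0000, -0.1061)
centre 2 = (0.2677·cos120.0°, 0.2677·sin120.0°, 0.0260) = (-0.1339, 0.2319, 0.0260)
arm 3 at φ=240.0°: e+L cos θ3 = 0.2261;  centre 3 = (-0.1130, -0.1958, -0.1061)
subtract pairs → two planes through P
plane₁₂: -0.7199x+0.4637y+0.2642z = 0.0100
Cramer: x(z) = -0.0066+0.1735z;  y(z) = 0.0114-0.3005z
quadratic in z: (1.1204)z²+(0.1246)z+(-0.1370)=0, √Δ=0.7934 → z ∈ {-0.4097, 0.2985}; z = -0.4097 (taking z<0)
x = -0.0776, y = 0.1345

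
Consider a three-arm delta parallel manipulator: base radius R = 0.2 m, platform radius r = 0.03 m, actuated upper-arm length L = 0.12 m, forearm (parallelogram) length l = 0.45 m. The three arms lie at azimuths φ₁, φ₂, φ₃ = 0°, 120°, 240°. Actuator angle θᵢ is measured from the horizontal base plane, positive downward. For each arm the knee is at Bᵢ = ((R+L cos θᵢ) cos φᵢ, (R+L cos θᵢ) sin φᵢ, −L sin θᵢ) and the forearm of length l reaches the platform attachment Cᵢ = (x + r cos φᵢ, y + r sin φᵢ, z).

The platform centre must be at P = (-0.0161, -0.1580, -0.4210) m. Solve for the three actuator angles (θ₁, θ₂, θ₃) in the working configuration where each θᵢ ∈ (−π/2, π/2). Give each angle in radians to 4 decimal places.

arm 1 (φ=0.0°): x'=-0.0161, y'=-0.1580
  A cos θ + B sin θ = C:  0.1861·cos θ + -0.4210·sin θ = -0.2031
  θ1 = atan2(B,A) + arccos(C/0.4603) = 0.8731
rotate P by −φ2: (-0.1288, 0.0929, -0.4210)
  A=0.2988, B=-0.4210, C=(l²−L²−A²−y'²−z²)/(2L)=-0.3627
  γ=atan2(-0.4210,0.2988)=-0.9536;  ψ=arccos(-0.7026)=2.3498;  θ2=γ+ψ≈1.3962
rotate P by −φ3: (0.1449, 0.0651, -0.4210)
  A=0.0251, B=-0.4210, C=(l²−L²−A²−y'²−z²)/(2L)=0.0250
  γ=atan2(-0.4210,0.0251)=-1.5112;  ψ=arccos(0.0592)=1.5115;  θ3=γ+ψ≈0.0003

θ₁ = 0.8731, θ₂ = 1.3962, θ₃ = 0.0003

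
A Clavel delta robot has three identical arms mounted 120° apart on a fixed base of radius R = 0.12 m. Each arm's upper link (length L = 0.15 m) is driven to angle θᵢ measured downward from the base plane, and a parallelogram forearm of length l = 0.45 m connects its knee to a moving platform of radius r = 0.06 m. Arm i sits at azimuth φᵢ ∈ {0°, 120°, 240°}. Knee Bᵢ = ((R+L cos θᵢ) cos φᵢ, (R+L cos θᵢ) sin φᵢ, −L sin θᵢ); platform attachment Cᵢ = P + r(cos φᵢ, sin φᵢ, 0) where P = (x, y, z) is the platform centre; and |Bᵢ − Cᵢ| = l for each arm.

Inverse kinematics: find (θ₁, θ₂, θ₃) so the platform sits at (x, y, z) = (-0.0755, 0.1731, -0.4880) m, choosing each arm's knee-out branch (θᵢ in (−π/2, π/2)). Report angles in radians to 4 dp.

arm 1 (φ=0.0°): x'=-0.0755, y'=0.1731
  e−x'=0.1355;  (l²−L²−(e−x')²−y'²−z²)/2L = -0.3549
  √(A²+B²)=0.5065;  θ1 = -1.3000+2.3472 ≈ 1.0473
φ2=120.0° → target in arm frame (0.1877, -0.0212)
  A cos θ + B sin θ = C:  -0.1277·cos θ + -0.4880·sin θ = -0.2496
  θ2 = atan2(B,A) + arccos(C/0.5044) = 0.2618
rotate P by −φ3: (-0.1122, -0.1519, -0.4880)
  A=0.1722, B=-0.4880, C=(l²−L²−A²−y'²−z²)/(2L)=-0.3696
  √(A²+B²)=0.5175;  θ3 = -1.2316+2.3662 ≈ 1.1346

θ₁ = 1.0473, θ₂ = 0.2618, θ₃ = 1.1346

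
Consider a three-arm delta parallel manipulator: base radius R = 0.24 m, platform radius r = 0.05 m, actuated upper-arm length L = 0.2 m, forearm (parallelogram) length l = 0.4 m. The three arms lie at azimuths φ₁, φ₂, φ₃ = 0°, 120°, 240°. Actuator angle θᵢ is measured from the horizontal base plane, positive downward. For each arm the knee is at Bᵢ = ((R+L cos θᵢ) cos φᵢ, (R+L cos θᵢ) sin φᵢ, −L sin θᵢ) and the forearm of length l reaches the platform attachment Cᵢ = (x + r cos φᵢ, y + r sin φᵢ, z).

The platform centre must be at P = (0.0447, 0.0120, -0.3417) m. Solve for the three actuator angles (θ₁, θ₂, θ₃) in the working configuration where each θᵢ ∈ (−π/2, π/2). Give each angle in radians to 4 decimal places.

arm 1 (φ=0.0°): x'=0.0447, y'=0.0120
  A=0.1453, B=-0.3417, C=(l²−L²−A²−y'²−z²)/(2L)=-0.0450
  θ1 = atan2(B,A) + arccos(C/0.3713) = 0.5237
φ2=120.0° → target in arm frame (-0.0120, -0.0447)
  A cos θ + B sin θ = C:  0.2020·cos θ + -0.3417·sin θ = -0.0989
  θ2 = atan2(B,A) + arccos(C/0.3969) = 0.7855
φ3=240.0° → target in arm frame (-0.0327, 0.0327)
  e−x'=0.2227;  (l²−L²−(e−x')²−y'²−z²)/2L = -0.1186
  θ3 = atan2(B,A) + arccos(C/0.4079) = 0.8727

θ₁ = 0.5237, θ₂ = 0.7855, θ₃ = 0.8727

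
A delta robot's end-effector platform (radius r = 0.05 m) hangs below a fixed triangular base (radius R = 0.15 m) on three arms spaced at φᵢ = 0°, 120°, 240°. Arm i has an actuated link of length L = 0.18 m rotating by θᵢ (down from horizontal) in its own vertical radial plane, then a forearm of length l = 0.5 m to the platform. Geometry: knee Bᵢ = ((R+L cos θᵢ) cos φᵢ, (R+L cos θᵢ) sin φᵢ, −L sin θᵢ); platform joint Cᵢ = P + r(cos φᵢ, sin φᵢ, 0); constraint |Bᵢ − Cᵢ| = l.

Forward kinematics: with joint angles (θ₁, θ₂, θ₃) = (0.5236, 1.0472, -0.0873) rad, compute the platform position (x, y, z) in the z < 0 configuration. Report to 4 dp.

(0.0036, -0.2177, -0.4627)

centre 1 = (0.2559·cos0.0°, 0.2559·sin0.0°, -0.0900) = (0.2559, 0.0000, -0.0900)
φ2=120.0°: virtual centre (-0.0950, 0.1645, -0.1559), radius l
centre 3 = (0.2793·cos240.0°, 0.2793·sin240.0°, 0.0157) = (-0.1397, -0.2419, 0.0157)
eliminate P² terms by subtracting sphere 1 from 2 and 3
[-0.7018 0.3291 -0.1318]·P = -0.0132;  [-0.7911 -0.4838 0.2114]·P = 0.0047
det = 0.5998;  x = 0.0081+0.0097z,  y = -0.0229+0.4211z
quadratic in z: (1.1774)z²+(0.1559)z+(-0.1800)=0, √Δ=0.9337 → z ∈ {-0.4627, 0.3303}; z = -0.4627 (taking z<0)
x = 0.0036, y = -0.2177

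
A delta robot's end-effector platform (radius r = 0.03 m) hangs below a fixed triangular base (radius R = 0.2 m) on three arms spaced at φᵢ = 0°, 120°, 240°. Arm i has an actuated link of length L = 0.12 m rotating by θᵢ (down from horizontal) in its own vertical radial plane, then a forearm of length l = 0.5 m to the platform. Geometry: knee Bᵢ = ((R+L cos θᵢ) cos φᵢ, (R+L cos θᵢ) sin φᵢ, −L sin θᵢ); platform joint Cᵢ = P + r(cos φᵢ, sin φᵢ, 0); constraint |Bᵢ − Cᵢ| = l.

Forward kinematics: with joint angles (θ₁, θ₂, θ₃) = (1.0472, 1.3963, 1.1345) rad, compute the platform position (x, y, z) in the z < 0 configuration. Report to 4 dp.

arm 1 at φ=0.0°: ρ1 = 0.2300;  centre 1 = (0.2300, 0.0000, -0.1039)
φ2=120.0°: virtual centre (-0.0954, 0.1653, -0.1182), radius l
arm 3 at φ=240.0°: ρ3 = 0.2207;  centre 3 = (-0.1104, -0.1911, -0.1088)
|centre ₂|²−|centre ₁|² = -0.0133;  |centre ₃|²−|centre ₁|² = -0.0032
linear system: -0.6508x+0.3305y = -0.0133−-0.0285z; -0.6807x+-0.3823y = -0.0032−-0.0097z
det = 0.4738;  x = 0.0129+-0.0297z,  y = -0.0148+0.0277z
sphere 1 gives Az²+Bz+C=0 with A=1.0017, B=0.2199, C=-0.1919;  B²−4AC=0.8171;  roots -0.5610, 0.3414;  negative root z = -0.5610
x = 0.0296, y = -0.0303

(0.0296, -0.0303, -0.5610)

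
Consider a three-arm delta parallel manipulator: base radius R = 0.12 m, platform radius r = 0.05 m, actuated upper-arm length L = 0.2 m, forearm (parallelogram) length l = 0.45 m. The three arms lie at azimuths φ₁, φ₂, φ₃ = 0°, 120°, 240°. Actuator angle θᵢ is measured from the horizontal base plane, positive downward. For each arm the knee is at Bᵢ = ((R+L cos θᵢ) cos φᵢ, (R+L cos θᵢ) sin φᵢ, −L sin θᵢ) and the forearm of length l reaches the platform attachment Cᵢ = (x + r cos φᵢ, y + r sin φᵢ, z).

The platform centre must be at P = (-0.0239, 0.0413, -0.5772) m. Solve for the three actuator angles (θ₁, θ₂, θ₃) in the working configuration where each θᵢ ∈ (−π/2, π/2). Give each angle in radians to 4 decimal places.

θ₁ = 1.0473, θ₂ = 0.8728, θ₃ = 1.0471

rotate P by −φ1: (-0.0239, 0.0413, -0.5772)
  e−x'=0.0939;  (l²−L²−(e−x')²−y'²−z²)/2L = -0.4530
  γ=atan2(-0.5772,0.0939)=-1.4095;  ψ=arccos(-0.7746)=2.4568;  θ1=γ+ψ≈1.0473
rotate P by −φ2: (0.0477, 0.0000, -0.5772)
  e−x'=0.0223;  (l²−L²−(e−x')²−y'²−z²)/2L = -0.4279
  θ2 = atan2(B,A) + arccos(C/0.5776) = 0.8728
rotate P by −φ3: (-0.0238, -0.0413, -0.5772)
  e−x'=0.0938;  (l²−L²−(e−x')²−y'²−z²)/2L = -0.4529
  θ3 = atan2(B,A) + arccos(C/0.5848) = 1.0471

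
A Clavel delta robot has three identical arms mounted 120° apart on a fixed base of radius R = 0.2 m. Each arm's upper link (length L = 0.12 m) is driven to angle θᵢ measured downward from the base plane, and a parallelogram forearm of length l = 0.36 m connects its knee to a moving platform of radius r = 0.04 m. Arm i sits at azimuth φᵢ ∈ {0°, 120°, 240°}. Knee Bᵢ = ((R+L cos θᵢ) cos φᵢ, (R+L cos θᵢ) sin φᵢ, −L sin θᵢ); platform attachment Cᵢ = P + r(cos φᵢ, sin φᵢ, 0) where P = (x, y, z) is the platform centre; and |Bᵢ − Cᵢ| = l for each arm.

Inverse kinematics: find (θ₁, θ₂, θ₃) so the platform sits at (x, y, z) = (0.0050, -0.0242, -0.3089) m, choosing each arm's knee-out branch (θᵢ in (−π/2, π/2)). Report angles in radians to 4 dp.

φ1=0.0° → target in arm frame (0.0050, -0.0242)
  A cos θ + B sin θ = C:  0.1550·cos θ + -0.3089·sin θ = -0.0201
  √(A²+B²)=0.3456;  θ1 = -1.1057+1.6291 ≈ 0.5233
arm 2 (φ=120.0°): x'=-0.0235, y'=0.0078
  A=0.1835, B=-0.3089, C=(l²−L²−A²−y'²−z²)/(2L)=-0.0581
  √(A²+B²)=0.3593;  θ2 = -1.0349+1.7331 ≈ 0.6983
arm 3 (φ=240.0°): x'=0.0185, y'=0.0164
  A=0.1415, B=-0.3089, C=(l²−L²−A²−y'²−z²)/(2L)=-0.0022
  γ=atan2(-0.3089,0.1415)=-1.1411;  ψ=arccos(-0.0064)=1.5772;  θ3=γ+ψ≈0.4361

θ₁ = 0.5233, θ₂ = 0.6983, θ₃ = 0.4361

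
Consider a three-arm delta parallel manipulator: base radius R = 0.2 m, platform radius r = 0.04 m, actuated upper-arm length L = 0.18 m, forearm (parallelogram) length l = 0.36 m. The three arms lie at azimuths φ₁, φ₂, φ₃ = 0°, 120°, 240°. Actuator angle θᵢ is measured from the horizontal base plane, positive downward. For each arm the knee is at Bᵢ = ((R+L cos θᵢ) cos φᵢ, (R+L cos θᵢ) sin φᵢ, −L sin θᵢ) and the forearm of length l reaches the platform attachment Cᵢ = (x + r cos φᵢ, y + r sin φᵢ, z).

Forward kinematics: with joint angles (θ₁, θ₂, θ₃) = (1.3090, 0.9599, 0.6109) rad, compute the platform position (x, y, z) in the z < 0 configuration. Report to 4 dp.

φ1=0.0°: virtual centre (0.2066, 0.0000, -0.1739), radius l
φ2=120.0°: virtual centre (-0.1316, 0.2280, -0.1474), radius l
S3 = (0.3074·cos240.0°, 0.3074·sin240.0°, -0.1032) = (-0.1537, -0.2663, -0.1032)
subtract pairs → two planes through P
linear system: -0.6764x+0.4560y = 0.0181−0.0528z; -0.7206x+-0.5325y = 0.0323−0.1412z
Cramer: x(z) = -0.0354+0.1344z;  y(z) = -0.0127+0.0834z
quadratic in z: (1.0250)z²+(0.2806)z+(-0.0407)=0, √Δ=0.4954 → z ∈ {-0.3785, 0.1048}; z = -0.3785 (taking z<0)
x = -0.0862, y = -0.0443

(-0.0862, -0.0443, -0.3785)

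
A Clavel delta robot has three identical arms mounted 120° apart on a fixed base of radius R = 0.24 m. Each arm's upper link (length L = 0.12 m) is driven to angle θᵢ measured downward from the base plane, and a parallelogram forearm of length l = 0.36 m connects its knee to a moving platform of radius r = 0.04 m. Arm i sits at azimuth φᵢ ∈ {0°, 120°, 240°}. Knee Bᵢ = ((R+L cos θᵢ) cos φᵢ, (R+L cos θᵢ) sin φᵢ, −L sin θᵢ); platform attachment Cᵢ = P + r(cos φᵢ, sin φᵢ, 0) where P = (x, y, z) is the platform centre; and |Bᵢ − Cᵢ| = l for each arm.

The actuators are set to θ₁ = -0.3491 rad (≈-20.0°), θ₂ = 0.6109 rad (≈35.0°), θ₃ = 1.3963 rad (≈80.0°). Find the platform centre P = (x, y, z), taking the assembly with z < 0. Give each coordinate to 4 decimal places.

(0.1033, 0.0701, -0.2432)

φ1=0.0°: virtual centre (0.3128, 0.0000, 0.0410), radius l
φ2=120.0°: virtual centre (-0.1491, 0.2583, -0.0688), radius l
φ3=240.0°: virtual centre (-0.1104, -0.1912, -0.1182), radius l
subtract pairs → two planes through P
plane₁₂: -0.9238x+0.5167y+-0.2198z = -0.0058
det = 0.7906;  x = 0.0268+-0.3144z,  y = 0.0368+-0.1368z
into |P−centre ₁|² = l²: 1.1176z² + 0.0876z + -0.0448 = 0;  Δ = 0.2080;  z = -0.2432 or 0.1648 → z<0 root = -0.2432
x = 0.1033, y = 0.0701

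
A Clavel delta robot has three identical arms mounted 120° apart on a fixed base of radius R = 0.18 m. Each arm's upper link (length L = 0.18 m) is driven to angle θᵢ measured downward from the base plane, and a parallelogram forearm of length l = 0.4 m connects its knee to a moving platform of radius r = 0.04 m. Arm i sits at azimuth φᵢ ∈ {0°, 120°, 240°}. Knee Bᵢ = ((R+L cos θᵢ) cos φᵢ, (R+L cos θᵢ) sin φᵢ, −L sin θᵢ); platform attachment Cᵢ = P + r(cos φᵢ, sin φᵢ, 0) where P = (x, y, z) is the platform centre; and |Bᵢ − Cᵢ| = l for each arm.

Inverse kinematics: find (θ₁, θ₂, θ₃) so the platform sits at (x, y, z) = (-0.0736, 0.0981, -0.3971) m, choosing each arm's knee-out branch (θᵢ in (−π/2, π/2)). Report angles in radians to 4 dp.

arm 1 (φ=0.0°): x'=-0.0736, y'=0.0981
  A=0.2136, B=-0.3971, C=(l²−L²−A²−y'²−z²)/(2L)=-0.2370
  γ=atan2(-0.3971,0.2136)=-1.0773;  ψ=arccos(-0.5257)=2.1244;  θ1=γ+ψ≈1.0471
arm 2 (φ=120.0°): x'=0.1218, y'=0.0147
  e−x'=0.0182;  (l²−L²−(e−x')²−y'²−z²)/2L = -0.0851
  γ=atan2(-0.3971,0.0182)=-1.5249;  ψ=arccos(-0.2141)=1.7866;  θ2=γ+ψ≈0.2617
arm 3 (φ=240.0°): x'=-0.0482, y'=-0.1128
  A cos θ + B sin θ = C:  0.1882·cos θ + -0.3971·sin θ = -0.2173
  θ3 = atan2(B,A) + arccos(C/0.4394) = 0.9597

θ₁ = 1.0471, θ₂ = 0.2617, θ₃ = 0.9597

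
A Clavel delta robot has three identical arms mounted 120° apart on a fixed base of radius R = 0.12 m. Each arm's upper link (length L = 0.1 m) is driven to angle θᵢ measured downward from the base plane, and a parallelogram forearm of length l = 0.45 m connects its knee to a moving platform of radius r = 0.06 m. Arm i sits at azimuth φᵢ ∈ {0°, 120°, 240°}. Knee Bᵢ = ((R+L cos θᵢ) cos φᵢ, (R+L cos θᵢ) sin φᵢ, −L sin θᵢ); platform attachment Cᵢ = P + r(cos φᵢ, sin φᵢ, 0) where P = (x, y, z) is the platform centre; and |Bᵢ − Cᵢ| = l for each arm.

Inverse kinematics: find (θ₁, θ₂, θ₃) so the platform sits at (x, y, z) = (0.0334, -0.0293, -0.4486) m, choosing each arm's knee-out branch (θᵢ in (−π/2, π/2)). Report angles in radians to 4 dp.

θ₁ = 0.1742, θ₂ = 0.4358, θ₃ = 0.2615

rotate P by −φ1: (0.0334, -0.0293, -0.4486)
  A cos θ + B sin θ = C:  0.0266·cos θ + -0.4486·sin θ = -0.0515
  θ1 = atan2(B,A) + arccos(C/0.4494) = 0.1742
arm 2 (φ=120.0°): x'=-0.0421, y'=-0.0143
  A=0.1021, B=-0.4486, C=(l²−L²−A²−y'²−z²)/(2L)=-0.0968
  γ=atan2(-0.4486,0.1021)=-1.3471;  ψ=arccos(-0.2105)=1.7828;  θ2=γ+ψ≈0.4358
φ3=240.0° → target in arm frame (0.0087, 0.0436)
  e−x'=0.0513;  (l²−L²−(e−x')²−y'²−z²)/2L = -0.0664
  γ=atan2(-0.4486,0.0513)=-1.4569;  ψ=arccos(-0.1470)=1.7183;  θ3=γ+ψ≈0.2615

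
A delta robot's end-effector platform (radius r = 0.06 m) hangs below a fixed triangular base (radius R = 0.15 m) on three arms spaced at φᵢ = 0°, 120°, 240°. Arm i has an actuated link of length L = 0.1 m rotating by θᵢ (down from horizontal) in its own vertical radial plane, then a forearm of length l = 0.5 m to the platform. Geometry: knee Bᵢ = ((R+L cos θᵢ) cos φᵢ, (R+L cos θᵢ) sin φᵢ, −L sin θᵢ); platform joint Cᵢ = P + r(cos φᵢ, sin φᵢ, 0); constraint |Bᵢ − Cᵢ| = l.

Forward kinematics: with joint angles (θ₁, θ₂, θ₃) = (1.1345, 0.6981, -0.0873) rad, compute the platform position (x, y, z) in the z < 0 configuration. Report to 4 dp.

arm 1 at φ=0.0°: ρ1 = 0.1323;  S1 = (0.1323, 0.0000, -0.0906)
S2 = (0.1666·cos120.0°, 0.1666·sin120.0°, -0.0643) = (-0.0833, 0.1443, -0.0643)
arm 3 at φ=240.0°: ρ3 = 0.1896;  S3 = (-0.0948, -0.1642, 0.0087)
|S₂|²−|S₁|² = 0.0062;  |S₃|²−|S₁|² = 0.0103
plane₁₂: -0.4311x+0.2886y+0.0527z = 0.0062
Cramer: x(z) = -0.0184+0.2738z;  y(z) = -0.0060+0.2264z
quadratic in z: (1.1262)z²+(0.0960)z+(-0.2191)=0, √Δ=0.9980 → z ∈ {-0.4857, 0.4004}; z = -0.4857 (taking z<0)
x = -0.1514, y = -0.1160

(-0.1514, -0.1160, -0.4857)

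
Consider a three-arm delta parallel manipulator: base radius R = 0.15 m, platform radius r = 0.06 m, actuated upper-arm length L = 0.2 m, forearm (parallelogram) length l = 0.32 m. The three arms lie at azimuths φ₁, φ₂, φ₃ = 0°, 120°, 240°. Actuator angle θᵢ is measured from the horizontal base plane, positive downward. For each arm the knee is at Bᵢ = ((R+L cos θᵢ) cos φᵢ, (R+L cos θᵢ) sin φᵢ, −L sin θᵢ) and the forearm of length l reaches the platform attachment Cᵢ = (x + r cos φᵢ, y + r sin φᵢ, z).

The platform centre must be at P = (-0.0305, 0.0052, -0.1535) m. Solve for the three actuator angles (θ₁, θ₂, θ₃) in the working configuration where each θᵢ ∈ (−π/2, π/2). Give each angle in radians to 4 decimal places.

θ₁ = 0.3491, θ₂ = -0.0871, θ₃ = -0.0002

arm 1 (φ=0.0°): x'=-0.0305, y'=0.0052
  A=0.1205, B=-0.1535, C=(l²−L²−A²−y'²−z²)/(2L)=0.0607
  γ=atan2(-0.1535,0.1205)=-0.9053;  ψ=arccos(0.3112)=1.2544;  θ1=γ+ψ≈0.3491
φ2=120.0° → target in arm frame (0.0198, 0.0238)
  A=0.0702, B=-0.1535, C=(l²−L²−A²−y'²−z²)/(2L)=0.0833
  γ=atan2(-0.1535,0.0702)=-1.1416;  ψ=arccos(0.4937)=1.0545;  θ2=γ+ψ≈-0.0871
rotate P by −φ3: (0.0107, -0.0290, -0.1535)
  A=0.0793, B=-0.1535, C=(l²−L²−A²−y'²−z²)/(2L)=0.0793
  θ3 = atan2(B,A) + arccos(C/0.1728) = -0.0002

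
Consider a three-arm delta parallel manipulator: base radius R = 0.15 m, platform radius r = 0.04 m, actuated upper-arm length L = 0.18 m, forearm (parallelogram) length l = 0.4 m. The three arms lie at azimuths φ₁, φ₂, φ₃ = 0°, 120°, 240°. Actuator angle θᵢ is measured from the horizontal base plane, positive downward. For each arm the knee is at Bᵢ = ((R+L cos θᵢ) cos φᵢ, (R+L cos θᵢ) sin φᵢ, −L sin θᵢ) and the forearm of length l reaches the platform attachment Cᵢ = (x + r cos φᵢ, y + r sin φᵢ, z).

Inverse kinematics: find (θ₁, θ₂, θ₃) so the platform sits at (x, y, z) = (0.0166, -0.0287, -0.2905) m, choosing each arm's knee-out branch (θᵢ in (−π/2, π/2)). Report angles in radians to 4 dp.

arm 1 (φ=0.0°): x'=0.0166, y'=-0.0287
  e−x'=0.0934;  (l²−L²−(e−x')²−y'²−z²)/2L = 0.0935
  γ=atan2(-0.2905,0.0934)=-1.2597;  ψ=arccos(0.3064)=1.2594;  θ1=γ+ψ≈-0.0004
rotate P by −φ2: (-0.0332, 0.0000, -0.2905)
  e−x'=0.1432;  (l²−L²−(e−x')²−y'²−z²)/2L = 0.0631
  γ=atan2(-0.2905,0.1432)=-1.1129;  ψ=arccos(0.1948)=1.3747;  θ2=γ+ψ≈0.2618
φ3=240.0° → target in arm frame (0.0166, 0.0287)
  e−x'=0.0934;  (l²−L²−(e−x')²−y'²−z²)/2L = 0.0935
  γ=atan2(-0.2905,0.0934)=-1.2596;  ψ=arccos(0.3063)=1.2595;  θ3=γ+ψ≈-0.0001

θ₁ = -0.0004, θ₂ = 0.2618, θ₃ = -0.0001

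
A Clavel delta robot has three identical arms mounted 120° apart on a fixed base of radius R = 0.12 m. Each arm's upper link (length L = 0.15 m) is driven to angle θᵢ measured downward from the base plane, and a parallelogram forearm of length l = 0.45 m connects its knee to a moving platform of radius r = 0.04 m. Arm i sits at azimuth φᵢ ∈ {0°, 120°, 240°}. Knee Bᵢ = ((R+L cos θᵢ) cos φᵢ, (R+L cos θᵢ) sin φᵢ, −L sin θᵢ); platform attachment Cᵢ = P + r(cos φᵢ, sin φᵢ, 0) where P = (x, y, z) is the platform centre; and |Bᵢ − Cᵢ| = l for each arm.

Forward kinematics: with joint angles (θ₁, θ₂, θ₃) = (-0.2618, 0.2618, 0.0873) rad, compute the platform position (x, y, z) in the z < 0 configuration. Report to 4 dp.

φ1=0.0°: virtual centre (0.2249, 0.0000, 0.0388), radius l
O2 = (0.2249·cos120.0°, 0.2249·sin120.0°, -0.0388) = (-0.1124, 0.1948, -0.0388)
arm 3 at φ=240.0°: ρ3 = 0.2294;  O3 = (-0.1147, -0.1987, -0.0131)
eliminate P² terms by subtracting sphere 1 from 2 and 3
plane₁₂: -0.6747x+0.3895y+-0.1553z = 0.0000
det = 0.5327;  x = -0.0005+-0.1918z,  y = -0.0009+0.0665z
quadratic in z: (1.0412)z²+(0.0087)z+(-0.1502)=0, √Δ=0.7909 → z ∈ {-0.3840, 0.3756}; z = -0.3840 (taking z<0)
x = 0.0731, y = -0.0265

(0.0731, -0.0265, -0.3840)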